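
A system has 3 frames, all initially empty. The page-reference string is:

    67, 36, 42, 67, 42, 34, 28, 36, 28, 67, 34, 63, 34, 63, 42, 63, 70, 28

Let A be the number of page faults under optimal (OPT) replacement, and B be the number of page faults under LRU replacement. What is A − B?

Under OPT: F F F . . F F . . . F F . . F . F . → 9 faults.
Under LRU: F F F . . F F F . F F F . . F . F F → 12 faults.
A − B = 9 − 12 = -3.

-3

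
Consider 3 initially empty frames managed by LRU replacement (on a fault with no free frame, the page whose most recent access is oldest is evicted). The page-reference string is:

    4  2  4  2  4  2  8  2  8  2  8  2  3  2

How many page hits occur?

10

4 → fault, frames [4]
2 → fault, frames [4, 2]
4 → hit
2 → hit
4 → hit
2 → hit
8 → fault, frames [4, 2, 8]
2 → hit
8 → hit
2 → hit
8 → hit
2 → hit
3 → fault, evict 4, frames [8, 2, 3]
2 → hit
Hits: 10.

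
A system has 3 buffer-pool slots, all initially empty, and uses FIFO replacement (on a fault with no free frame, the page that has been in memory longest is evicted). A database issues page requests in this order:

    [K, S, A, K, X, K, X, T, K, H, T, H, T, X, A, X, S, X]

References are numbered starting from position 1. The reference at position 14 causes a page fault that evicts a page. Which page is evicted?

pos 1: K -> miss, frames [K]
pos 2: S -> miss, frames [K, S]
pos 3: A -> miss, frames [K, S, A]
pos 4: K -> hit
pos 5: X -> miss, evict K, frames [S, A, X]
pos 6: K -> miss, evict S, frames [A, X, K]
pos 7: X -> hit
pos 8: T -> miss, evict A, frames [X, K, T]
pos 9: K -> hit
pos 10: H -> miss, evict X, frames [K, T, H]
pos 11: T -> hit
pos 12: H -> hit
pos 13: T -> hit
pos 14: X -> miss, evict K, frames [T, H, X]
At position 14, page K is evicted.

K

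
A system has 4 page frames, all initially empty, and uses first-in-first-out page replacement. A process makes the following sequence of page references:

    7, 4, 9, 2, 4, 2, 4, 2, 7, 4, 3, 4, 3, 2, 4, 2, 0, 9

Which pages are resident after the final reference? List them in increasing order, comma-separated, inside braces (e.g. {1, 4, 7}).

7 → miss, frames [7]
4 → miss, frames [7, 4]
9 → miss, frames [7, 4, 9]
2 → miss, frames [7, 4, 9, 2]
4 → hit
2 → hit
4 → hit
2 → hit
7 → hit
4 → hit
3 → miss, evict 7, frames [4, 9, 2, 3]
4 → hit
3 → hit
2 → hit
4 → hit
2 → hit
0 → miss, evict 4, frames [9, 2, 3, 0]
9 → hit

{0, 2, 3, 9}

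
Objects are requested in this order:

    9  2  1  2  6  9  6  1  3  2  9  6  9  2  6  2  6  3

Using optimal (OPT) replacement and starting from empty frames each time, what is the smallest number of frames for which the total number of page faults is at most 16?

2

f=1: 18 faults
f=2: 11 faults
f=3: 7 faults
f=4: 5 faults
f=5: 5 faults
Smallest f with faults ≤ 16 is 2.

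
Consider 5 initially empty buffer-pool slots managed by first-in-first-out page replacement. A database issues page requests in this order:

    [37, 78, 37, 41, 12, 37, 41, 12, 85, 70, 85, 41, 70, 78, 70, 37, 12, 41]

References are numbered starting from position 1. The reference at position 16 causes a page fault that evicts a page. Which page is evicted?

78

pos 1: 37 -> fault, frames (37)
pos 2: 78 -> fault, frames (37 78)
pos 3: 37 -> hit
pos 4: 41 -> fault, frames (37 78 41)
pos 5: 12 -> fault, frames (37 78 41 12)
pos 6: 37 -> hit
pos 7: 41 -> hit
pos 8: 12 -> hit
pos 9: 85 -> fault, frames (37 78 41 12 85)
pos 10: 70 -> fault, evict 37, frames (78 41 12 85 70)
pos 11: 85 -> hit
pos 12: 41 -> hit
pos 13: 70 -> hit
pos 14: 78 -> hit
pos 15: 70 -> hit
pos 16: 37 -> fault, evict 78, frames (41 12 85 70 37)
At position 16, page 78 is evicted.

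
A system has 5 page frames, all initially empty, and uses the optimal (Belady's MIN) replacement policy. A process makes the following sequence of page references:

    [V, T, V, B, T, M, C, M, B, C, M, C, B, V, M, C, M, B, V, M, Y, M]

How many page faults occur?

6

V -> fault, frames [V]
T -> fault, frames [V, T]
V -> hit
B -> fault, frames [V, T, B]
T -> hit
M -> fault, frames [V, T, B, M]
C -> fault, frames [V, T, B, M, C]
M -> hit
B -> hit
C -> hit
M -> hit
C -> hit
B -> hit
V -> hit
M -> hit
C -> hit
M -> hit
B -> hit
V -> hit
M -> hit
Y -> fault, evict C, frames [V, T, B, M, Y]
M -> hit
Page faults: 6.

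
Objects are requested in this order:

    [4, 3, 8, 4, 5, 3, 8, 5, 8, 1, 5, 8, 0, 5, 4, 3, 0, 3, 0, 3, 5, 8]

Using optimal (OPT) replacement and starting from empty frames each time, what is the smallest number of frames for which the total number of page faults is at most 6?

f=1: 22 faults
f=2: 13 faults
f=3: 9 faults
f=4: 7 faults
f=5: 6 faults
f=6: 6 faults
Smallest f with faults ≤ 6 is 5.

5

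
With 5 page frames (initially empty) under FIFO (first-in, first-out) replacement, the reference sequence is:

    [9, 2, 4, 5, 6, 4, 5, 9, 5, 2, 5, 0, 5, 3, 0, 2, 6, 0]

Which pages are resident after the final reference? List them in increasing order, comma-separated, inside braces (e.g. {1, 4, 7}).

9 -> fault, frames [9]
2 -> fault, frames [9, 2]
4 -> fault, frames [9, 2, 4]
5 -> fault, frames [9, 2, 4, 5]
6 -> fault, frames [9, 2, 4, 5, 6]
4 -> hit
5 -> hit
9 -> hit
5 -> hit
2 -> hit
5 -> hit
0 -> fault, evict 9, frames [2, 4, 5, 6, 0]
5 -> hit
3 -> fault, evict 2, frames [4, 5, 6, 0, 3]
0 -> hit
2 -> fault, evict 4, frames [5, 6, 0, 3, 2]
6 -> hit
0 -> hit

{0, 2, 3, 5, 6}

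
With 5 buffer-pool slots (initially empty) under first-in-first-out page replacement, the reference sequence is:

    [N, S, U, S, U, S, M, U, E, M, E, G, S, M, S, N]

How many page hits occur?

N -> miss, frames (N)
S -> miss, frames (N S)
U -> miss, frames (N S U)
S -> hit
U -> hit
S -> hit
M -> miss, frames (N S U M)
U -> hit
E -> miss, frames (N S U M E)
M -> hit
E -> hit
G -> miss, evict N, frames (S U M E G)
S -> hit
M -> hit
S -> hit
N -> miss, evict S, frames (U M E G N)
Hits: 9.

9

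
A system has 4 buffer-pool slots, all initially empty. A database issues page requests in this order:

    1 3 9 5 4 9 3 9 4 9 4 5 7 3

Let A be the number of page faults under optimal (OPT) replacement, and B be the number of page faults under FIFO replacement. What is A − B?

-1

Under OPT: F F F F F . . . . . . . F . → 6 faults.
Under FIFO: F F F F F . . . . . . . F F → 7 faults.
A − B = 6 − 7 = -1.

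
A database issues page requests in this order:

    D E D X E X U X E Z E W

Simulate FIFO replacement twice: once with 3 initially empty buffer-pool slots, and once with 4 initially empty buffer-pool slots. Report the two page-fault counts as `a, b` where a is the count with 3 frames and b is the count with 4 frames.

7, 6

3 frames: F F . F . . F . . F F F → 7 faults.
4 frames: F F . F . . F . . F . F → 6 faults.
6 < 7: adding a frame reduced faults, as is typical.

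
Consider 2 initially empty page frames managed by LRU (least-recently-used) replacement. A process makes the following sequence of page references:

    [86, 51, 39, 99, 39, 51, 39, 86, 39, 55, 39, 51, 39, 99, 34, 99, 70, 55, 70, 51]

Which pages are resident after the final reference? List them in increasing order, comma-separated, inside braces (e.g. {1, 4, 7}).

86 → fault, frames (86)
51 → fault, frames (86 51)
39 → fault, evict 86, frames (51 39)
99 → fault, evict 51, frames (39 99)
39 → hit
51 → fault, evict 99, frames (39 51)
39 → hit
86 → fault, evict 51, frames (39 86)
39 → hit
55 → fault, evict 86, frames (39 55)
39 → hit
51 → fault, evict 55, frames (39 51)
39 → hit
99 → fault, evict 51, frames (39 99)
34 → fault, evict 39, frames (99 34)
99 → hit
70 → fault, evict 34, frames (99 70)
55 → fault, evict 99, frames (70 55)
70 → hit
51 → fault, evict 55, frames (70 51)

{51, 70}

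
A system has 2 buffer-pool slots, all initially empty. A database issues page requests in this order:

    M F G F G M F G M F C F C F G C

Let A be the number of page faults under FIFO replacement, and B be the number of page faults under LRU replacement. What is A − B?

Under FIFO: F F F . . F F F F F F . . . F . → 10 faults.
Under LRU: F F F . . F F F F F F . . . F F → 11 faults.
A − B = 10 − 11 = -1.

-1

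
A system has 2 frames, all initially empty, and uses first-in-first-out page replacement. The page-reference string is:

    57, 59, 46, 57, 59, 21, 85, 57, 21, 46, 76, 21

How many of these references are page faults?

57: fault, frames {57}
59: fault, frames {57,59}
46: fault, evict 57, frames {59,46}
57: fault, evict 59, frames {46,57}
59: fault, evict 46, frames {57,59}
21: fault, evict 57, frames {59,21}
85: fault, evict 59, frames {21,85}
57: fault, evict 21, frames {85,57}
21: fault, evict 85, frames {57,21}
46: fault, evict 57, frames {21,46}
76: fault, evict 21, frames {46,76}
21: fault, evict 46, frames {76,21}
Page faults: 12.

12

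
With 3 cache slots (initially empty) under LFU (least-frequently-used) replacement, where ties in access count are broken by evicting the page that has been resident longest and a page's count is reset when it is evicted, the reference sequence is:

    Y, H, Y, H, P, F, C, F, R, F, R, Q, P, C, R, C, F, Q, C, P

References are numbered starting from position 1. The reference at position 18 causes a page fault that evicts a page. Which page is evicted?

F

pos 1: Y -> miss, frames [Y]
pos 2: H -> miss, frames [Y, H]
pos 3: Y -> hit
pos 4: H -> hit
pos 5: P -> miss, frames [Y, H, P]
pos 6: F -> miss, evict P, frames [Y, H, F]
pos 7: C -> miss, evict F, frames [Y, H, C]
pos 8: F -> miss, evict C, frames [Y, H, F]
pos 9: R -> miss, evict F, frames [Y, H, R]
pos 10: F -> miss, evict R, frames [Y, H, F]
pos 11: R -> miss, evict F, frames [Y, H, R]
pos 12: Q -> miss, evict R, frames [Y, H, Q]
pos 13: P -> miss, evict Q, frames [Y, H, P]
pos 14: C -> miss, evict P, frames [Y, H, C]
pos 15: R -> miss, evict C, frames [Y, H, R]
pos 16: C -> miss, evict R, frames [Y, H, C]
pos 17: F -> miss, evict C, frames [Y, H, F]
pos 18: Q -> miss, evict F, frames [Y, H, Q]
At position 18, page F is evicted.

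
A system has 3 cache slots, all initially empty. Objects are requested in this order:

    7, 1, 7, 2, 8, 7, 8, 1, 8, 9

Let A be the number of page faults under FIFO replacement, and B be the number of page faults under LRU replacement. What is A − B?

Under FIFO: F F . F F F . F . F → 7 faults.
Under LRU: F F . F F . . F . F → 6 faults.
A − B = 7 − 6 = 1.

1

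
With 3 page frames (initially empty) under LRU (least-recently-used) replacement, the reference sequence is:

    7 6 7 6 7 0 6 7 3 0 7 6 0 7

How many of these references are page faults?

7 → fault, frames {7}
6 → fault, frames {7,6}
7 → hit
6 → hit
7 → hit
0 → fault, frames {6,7,0}
6 → hit
7 → hit
3 → fault, evict 0, frames {6,7,3}
0 → fault, evict 6, frames {7,3,0}
7 → hit
6 → fault, evict 3, frames {0,7,6}
0 → hit
7 → hit
Page faults: 6.

6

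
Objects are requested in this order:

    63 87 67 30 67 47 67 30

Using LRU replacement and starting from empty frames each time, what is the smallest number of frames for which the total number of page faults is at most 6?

f=1: 8 faults
f=2: 6 faults
f=3: 5 faults
f=4: 5 faults
f=5: 5 faults
Smallest f with faults ≤ 6 is 2.

2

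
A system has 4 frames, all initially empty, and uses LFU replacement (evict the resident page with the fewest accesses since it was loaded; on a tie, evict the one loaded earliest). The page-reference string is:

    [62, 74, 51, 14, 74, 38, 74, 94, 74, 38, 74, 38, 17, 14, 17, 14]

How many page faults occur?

62: fault, frames [62]
74: fault, frames [62, 74]
51: fault, frames [62, 74, 51]
14: fault, frames [62, 74, 51, 14]
74: hit
38: fault, evict 62, frames [74, 51, 14, 38]
74: hit
94: fault, evict 51, frames [74, 14, 38, 94]
74: hit
38: hit
74: hit
38: hit
17: fault, evict 14, frames [74, 38, 94, 17]
14: fault, evict 94, frames [74, 38, 17, 14]
17: hit
14: hit
Page faults: 8.

8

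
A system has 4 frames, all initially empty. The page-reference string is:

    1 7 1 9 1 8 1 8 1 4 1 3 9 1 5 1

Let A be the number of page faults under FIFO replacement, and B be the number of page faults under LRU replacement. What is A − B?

Under FIFO: F F . F . F . . . F F F F . F . → 9 faults.
Under LRU: F F . F . F . . . F . F F . F . → 8 faults.
A − B = 9 − 8 = 1.

1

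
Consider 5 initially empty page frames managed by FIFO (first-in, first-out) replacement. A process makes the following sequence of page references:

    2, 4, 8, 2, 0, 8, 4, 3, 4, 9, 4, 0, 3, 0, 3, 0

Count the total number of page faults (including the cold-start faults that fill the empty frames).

6

2: miss, frames [2]
4: miss, frames [2, 4]
8: miss, frames [2, 4, 8]
2: hit
0: miss, frames [2, 4, 8, 0]
8: hit
4: hit
3: miss, frames [2, 4, 8, 0, 3]
4: hit
9: miss, evict 2, frames [4, 8, 0, 3, 9]
4: hit
0: hit
3: hit
0: hit
3: hit
0: hit
Page faults: 6.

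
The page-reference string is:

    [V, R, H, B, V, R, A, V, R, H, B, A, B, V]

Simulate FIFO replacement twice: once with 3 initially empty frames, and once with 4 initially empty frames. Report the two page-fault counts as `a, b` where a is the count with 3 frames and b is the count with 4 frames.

3 frames: F F F F F F F . . F F . . F → 10 faults.
4 frames: F F F F . . F F F F F F . F → 11 faults.
11 > 10: adding a frame increased faults — Belady's anomaly.

10, 11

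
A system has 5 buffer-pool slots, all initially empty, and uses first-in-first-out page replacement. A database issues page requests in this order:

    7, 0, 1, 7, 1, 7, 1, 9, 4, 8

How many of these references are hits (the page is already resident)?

7 → fault, frames (7)
0 → fault, frames (7 0)
1 → fault, frames (7 0 1)
7 → hit
1 → hit
7 → hit
1 → hit
9 → fault, frames (7 0 1 9)
4 → fault, frames (7 0 1 9 4)
8 → fault, evict 7, frames (0 1 9 4 8)
Hits: 4.

4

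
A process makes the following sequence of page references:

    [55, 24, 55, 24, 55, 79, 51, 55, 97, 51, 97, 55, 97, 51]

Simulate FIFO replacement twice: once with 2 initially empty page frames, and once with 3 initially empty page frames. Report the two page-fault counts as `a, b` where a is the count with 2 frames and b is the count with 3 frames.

10, 6

2 frames: F F . . . F F F F F . F F F → 10 faults.
3 frames: F F . . . F F F F . . . . . → 6 faults.
6 < 10: adding a frame reduced faults, as is typical.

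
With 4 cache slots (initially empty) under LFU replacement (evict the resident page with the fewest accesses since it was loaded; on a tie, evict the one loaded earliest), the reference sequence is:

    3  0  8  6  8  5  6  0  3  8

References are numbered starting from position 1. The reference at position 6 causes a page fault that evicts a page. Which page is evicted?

pos 1: 3 -> fault, frames (3)
pos 2: 0 -> fault, frames (3 0)
pos 3: 8 -> fault, frames (3 0 8)
pos 4: 6 -> fault, frames (3 0 8 6)
pos 5: 8 -> hit
pos 6: 5 -> fault, evict 3, frames (0 8 6 5)
At position 6, page 3 is evicted.

3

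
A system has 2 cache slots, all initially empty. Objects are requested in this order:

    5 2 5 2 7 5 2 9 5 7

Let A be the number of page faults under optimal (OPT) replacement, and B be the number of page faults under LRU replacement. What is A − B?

-2

Under OPT: F F . . F . F F . F → 6 faults.
Under LRU: F F . . F F F F F F → 8 faults.
A − B = 6 − 8 = -2.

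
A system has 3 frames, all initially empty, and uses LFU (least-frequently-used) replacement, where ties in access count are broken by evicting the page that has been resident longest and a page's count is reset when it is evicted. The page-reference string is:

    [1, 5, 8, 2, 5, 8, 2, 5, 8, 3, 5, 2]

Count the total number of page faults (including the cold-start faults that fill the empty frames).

1 -> miss, frames {1}
5 -> miss, frames {1,5}
8 -> miss, frames {1,5,8}
2 -> miss, evict 1, frames {5,8,2}
5 -> hit
8 -> hit
2 -> hit
5 -> hit
8 -> hit
3 -> miss, evict 2, frames {5,8,3}
5 -> hit
2 -> miss, evict 3, frames {5,8,2}
Page faults: 6.

6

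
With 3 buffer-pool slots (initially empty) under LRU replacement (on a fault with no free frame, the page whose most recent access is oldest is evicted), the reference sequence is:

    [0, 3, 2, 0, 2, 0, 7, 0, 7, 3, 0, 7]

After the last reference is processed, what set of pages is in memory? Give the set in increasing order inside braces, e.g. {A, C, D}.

0 -> fault, frames {0}
3 -> fault, frames {0,3}
2 -> fault, frames {0,3,2}
0 -> hit
2 -> hit
0 -> hit
7 -> fault, evict 3, frames {2,0,7}
0 -> hit
7 -> hit
3 -> fault, evict 2, frames {0,7,3}
0 -> hit
7 -> hit

{0, 3, 7}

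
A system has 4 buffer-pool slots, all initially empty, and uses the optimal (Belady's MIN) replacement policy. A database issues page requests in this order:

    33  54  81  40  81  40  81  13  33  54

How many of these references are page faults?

5

33: fault, frames [33]
54: fault, frames [33, 54]
81: fault, frames [33, 54, 81]
40: fault, frames [33, 54, 81, 40]
81: hit
40: hit
81: hit
13: fault, evict 40, frames [33, 54, 81, 13]
33: hit
54: hit
Page faults: 5.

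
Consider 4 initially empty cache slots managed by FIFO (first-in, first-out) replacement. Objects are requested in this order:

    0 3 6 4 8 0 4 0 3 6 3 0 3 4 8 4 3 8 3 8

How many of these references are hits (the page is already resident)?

10

0 → miss, frames (0)
3 → miss, frames (0 3)
6 → miss, frames (0 3 6)
4 → miss, frames (0 3 6 4)
8 → miss, evict 0, frames (3 6 4 8)
0 → miss, evict 3, frames (6 4 8 0)
4 → hit
0 → hit
3 → miss, evict 6, frames (4 8 0 3)
6 → miss, evict 4, frames (8 0 3 6)
3 → hit
0 → hit
3 → hit
4 → miss, evict 8, frames (0 3 6 4)
8 → miss, evict 0, frames (3 6 4 8)
4 → hit
3 → hit
8 → hit
3 → hit
8 → hit
Hits: 10.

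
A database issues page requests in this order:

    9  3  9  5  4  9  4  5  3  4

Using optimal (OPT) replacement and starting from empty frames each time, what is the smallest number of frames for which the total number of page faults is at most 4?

f=1: 10 faults
f=2: 6 faults
f=3: 5 faults
f=4: 4 faults
Smallest f with faults ≤ 4 is 4.

4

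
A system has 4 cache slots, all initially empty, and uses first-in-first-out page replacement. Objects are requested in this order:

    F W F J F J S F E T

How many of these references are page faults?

F -> miss, frames [F]
W -> miss, frames [F, W]
F -> hit
J -> miss, frames [F, W, J]
F -> hit
J -> hit
S -> miss, frames [F, W, J, S]
F -> hit
E -> miss, evict F, frames [W, J, S, E]
T -> miss, evict W, frames [J, S, E, T]
Page faults: 6.

6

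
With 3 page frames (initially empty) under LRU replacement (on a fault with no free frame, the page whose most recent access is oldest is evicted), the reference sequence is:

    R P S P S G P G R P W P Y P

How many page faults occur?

R -> fault, frames {R}
P -> fault, frames {R,P}
S -> fault, frames {R,P,S}
P -> hit
S -> hit
G -> fault, evict R, frames {P,S,G}
P -> hit
G -> hit
R -> fault, evict S, frames {P,G,R}
P -> hit
W -> fault, evict G, frames {R,P,W}
P -> hit
Y -> fault, evict R, frames {W,P,Y}
P -> hit
Page faults: 7.

7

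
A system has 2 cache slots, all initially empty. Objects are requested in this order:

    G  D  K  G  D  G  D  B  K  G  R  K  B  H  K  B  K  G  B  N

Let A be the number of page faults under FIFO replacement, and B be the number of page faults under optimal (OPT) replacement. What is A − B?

Under FIFO: F F F F F . . F F F F F F F F F . F . F → 16 faults.
Under OPT: F F F . F . . F F . F . F F . F . F . F → 12 faults.
A − B = 16 − 12 = 4.

4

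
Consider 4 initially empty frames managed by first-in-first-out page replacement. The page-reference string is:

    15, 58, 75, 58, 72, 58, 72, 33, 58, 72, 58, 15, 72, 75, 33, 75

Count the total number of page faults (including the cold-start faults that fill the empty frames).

15: fault, frames {15}
58: fault, frames {15,58}
75: fault, frames {15,58,75}
58: hit
72: fault, frames {15,58,75,72}
58: hit
72: hit
33: fault, evict 15, frames {58,75,72,33}
58: hit
72: hit
58: hit
15: fault, evict 58, frames {75,72,33,15}
72: hit
75: hit
33: hit
75: hit
Page faults: 6.

6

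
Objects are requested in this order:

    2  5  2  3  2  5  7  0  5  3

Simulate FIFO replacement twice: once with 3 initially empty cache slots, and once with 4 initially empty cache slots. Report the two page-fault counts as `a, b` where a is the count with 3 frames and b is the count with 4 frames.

3 frames: F F . F . . F F F F → 7 faults.
4 frames: F F . F . . F F . . → 5 faults.
5 < 7: adding a frame reduced faults, as is typical.

7, 5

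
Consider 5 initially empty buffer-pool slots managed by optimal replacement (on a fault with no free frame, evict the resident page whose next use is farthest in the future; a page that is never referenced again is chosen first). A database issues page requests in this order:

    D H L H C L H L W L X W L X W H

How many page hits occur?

D → fault, frames (D)
H → fault, frames (D H)
L → fault, frames (D H L)
H → hit
C → fault, frames (D H L C)
L → hit
H → hit
L → hit
W → fault, frames (D H L C W)
L → hit
X → fault, evict C, frames (D H L W X)
W → hit
L → hit
X → hit
W → hit
H → hit
Hits: 10.

10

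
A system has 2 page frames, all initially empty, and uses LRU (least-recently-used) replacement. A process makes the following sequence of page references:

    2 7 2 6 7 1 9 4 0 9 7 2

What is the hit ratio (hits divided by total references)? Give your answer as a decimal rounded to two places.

2: fault, frames {2}
7: fault, frames {2,7}
2: hit
6: fault, evict 7, frames {2,6}
7: fault, evict 2, frames {6,7}
1: fault, evict 6, frames {7,1}
9: fault, evict 7, frames {1,9}
4: fault, evict 1, frames {9,4}
0: fault, evict 9, frames {4,0}
9: fault, evict 4, frames {0,9}
7: fault, evict 0, frames {9,7}
2: fault, evict 9, frames {7,2}
Hits: 1 of 12 references → 1/12 = 0.0833.

0.08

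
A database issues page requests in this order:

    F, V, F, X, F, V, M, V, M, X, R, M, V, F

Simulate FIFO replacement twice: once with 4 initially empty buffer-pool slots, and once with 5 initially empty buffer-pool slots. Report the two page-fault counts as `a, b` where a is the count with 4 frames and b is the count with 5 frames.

6, 5

4 frames: F F . F . . F . . . F . . F → 6 faults.
5 frames: F F . F . . F . . . F . . . → 5 faults.
5 < 6: adding a frame reduced faults, as is typical.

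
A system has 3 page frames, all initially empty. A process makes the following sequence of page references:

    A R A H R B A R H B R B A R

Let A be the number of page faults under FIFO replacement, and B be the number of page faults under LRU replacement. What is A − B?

2

Under FIFO: F F . F . F F F F F . . F F → 10 faults.
Under LRU: F F . F . F F . F F . . F . → 8 faults.
A − B = 10 − 8 = 2.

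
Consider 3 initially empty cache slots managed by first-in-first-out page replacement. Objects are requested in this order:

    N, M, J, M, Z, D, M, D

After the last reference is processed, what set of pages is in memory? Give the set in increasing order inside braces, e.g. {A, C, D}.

{D, M, Z}

N -> fault, frames [N]
M -> fault, frames [N, M]
J -> fault, frames [N, M, J]
M -> hit
Z -> fault, evict N, frames [M, J, Z]
D -> fault, evict M, frames [J, Z, D]
M -> fault, evict J, frames [Z, D, M]
D -> hit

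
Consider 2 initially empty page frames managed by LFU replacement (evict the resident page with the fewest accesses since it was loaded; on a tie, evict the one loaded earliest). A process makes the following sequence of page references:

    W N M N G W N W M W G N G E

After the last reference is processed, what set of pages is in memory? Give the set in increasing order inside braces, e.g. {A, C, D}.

{E, N}

W -> miss, frames [W]
N -> miss, frames [W, N]
M -> miss, evict W, frames [N, M]
N -> hit
G -> miss, evict M, frames [N, G]
W -> miss, evict G, frames [N, W]
N -> hit
W -> hit
M -> miss, evict W, frames [N, M]
W -> miss, evict M, frames [N, W]
G -> miss, evict W, frames [N, G]
N -> hit
G -> hit
E -> miss, evict G, frames [N, E]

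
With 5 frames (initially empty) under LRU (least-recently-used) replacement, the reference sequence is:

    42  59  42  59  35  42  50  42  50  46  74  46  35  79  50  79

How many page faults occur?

7

42 → miss, frames (42)
59 → miss, frames (42 59)
42 → hit
59 → hit
35 → miss, frames (42 59 35)
42 → hit
50 → miss, frames (59 35 42 50)
42 → hit
50 → hit
46 → miss, frames (59 35 42 50 46)
74 → miss, evict 59, frames (35 42 50 46 74)
46 → hit
35 → hit
79 → miss, evict 42, frames (50 74 46 35 79)
50 → hit
79 → hit
Page faults: 7.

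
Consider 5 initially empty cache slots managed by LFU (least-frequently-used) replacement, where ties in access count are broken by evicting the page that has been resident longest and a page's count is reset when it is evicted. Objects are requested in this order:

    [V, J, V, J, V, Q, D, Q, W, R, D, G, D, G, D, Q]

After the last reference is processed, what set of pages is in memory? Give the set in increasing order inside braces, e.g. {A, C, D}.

{D, G, J, Q, V}

V -> miss, frames (V)
J -> miss, frames (V J)
V -> hit
J -> hit
V -> hit
Q -> miss, frames (V J Q)
D -> miss, frames (V J Q D)
Q -> hit
W -> miss, frames (V J Q D W)
R -> miss, evict D, frames (V J Q W R)
D -> miss, evict W, frames (V J Q R D)
G -> miss, evict R, frames (V J Q D G)
D -> hit
G -> hit
D -> hit
Q -> hit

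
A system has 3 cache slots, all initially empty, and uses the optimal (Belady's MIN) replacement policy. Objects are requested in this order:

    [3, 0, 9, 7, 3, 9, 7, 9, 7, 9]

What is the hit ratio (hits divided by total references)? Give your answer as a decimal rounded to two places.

3 -> miss, frames [3]
0 -> miss, frames [3, 0]
9 -> miss, frames [3, 0, 9]
7 -> miss, evict 0, frames [3, 9, 7]
3 -> hit
9 -> hit
7 -> hit
9 -> hit
7 -> hit
9 -> hit
Hits: 6 of 10 references → 6/10 = 0.6000.

0.60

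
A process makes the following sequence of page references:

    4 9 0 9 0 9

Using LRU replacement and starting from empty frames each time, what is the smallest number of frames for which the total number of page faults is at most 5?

2

f=1: 6 faults
f=2: 3 faults
f=3: 3 faults
Smallest f with faults ≤ 5 is 2.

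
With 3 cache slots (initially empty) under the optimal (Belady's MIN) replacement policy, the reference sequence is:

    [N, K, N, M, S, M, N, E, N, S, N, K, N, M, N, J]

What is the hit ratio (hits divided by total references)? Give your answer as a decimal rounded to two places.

N → miss, frames (N)
K → miss, frames (N K)
N → hit
M → miss, frames (N K M)
S → miss, evict K, frames (N M S)
M → hit
N → hit
E → miss, evict M, frames (N S E)
N → hit
S → hit
N → hit
K → miss, evict E, frames (N S K)
N → hit
M → miss, evict K, frames (N S M)
N → hit
J → miss, evict M, frames (N S J)
Hits: 8 of 16 references → 8/16 = 0.5000.

0.50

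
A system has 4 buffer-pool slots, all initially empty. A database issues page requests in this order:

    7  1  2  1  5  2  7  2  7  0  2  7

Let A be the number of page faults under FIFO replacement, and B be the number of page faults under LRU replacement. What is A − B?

1

Under FIFO: F F F . F . . . . F . F → 6 faults.
Under LRU: F F F . F . . . . F . . → 5 faults.
A − B = 6 − 5 = 1.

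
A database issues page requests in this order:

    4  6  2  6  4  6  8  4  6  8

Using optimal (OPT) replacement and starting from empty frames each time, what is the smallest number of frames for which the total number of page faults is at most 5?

3

f=1: 10 faults
f=2: 6 faults
f=3: 4 faults
f=4: 4 faults
Smallest f with faults ≤ 5 is 3.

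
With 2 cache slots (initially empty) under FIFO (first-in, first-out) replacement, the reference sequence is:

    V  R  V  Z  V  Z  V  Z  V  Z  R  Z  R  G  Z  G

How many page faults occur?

V: miss, frames (V)
R: miss, frames (V R)
V: hit
Z: miss, evict V, frames (R Z)
V: miss, evict R, frames (Z V)
Z: hit
V: hit
Z: hit
V: hit
Z: hit
R: miss, evict Z, frames (V R)
Z: miss, evict V, frames (R Z)
R: hit
G: miss, evict R, frames (Z G)
Z: hit
G: hit
Page faults: 7.

7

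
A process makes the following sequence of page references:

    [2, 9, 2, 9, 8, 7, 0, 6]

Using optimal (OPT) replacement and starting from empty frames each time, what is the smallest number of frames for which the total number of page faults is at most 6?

f=1: 8 faults
f=2: 6 faults
f=3: 6 faults
f=4: 6 faults
f=5: 6 faults
f=6: 6 faults
Smallest f with faults ≤ 6 is 2.

2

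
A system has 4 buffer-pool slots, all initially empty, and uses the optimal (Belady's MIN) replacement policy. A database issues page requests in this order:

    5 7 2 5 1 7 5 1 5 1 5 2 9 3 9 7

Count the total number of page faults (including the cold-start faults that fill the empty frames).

5 → fault, frames [5]
7 → fault, frames [5, 7]
2 → fault, frames [5, 7, 2]
5 → hit
1 → fault, frames [5, 7, 2, 1]
7 → hit
5 → hit
1 → hit
5 → hit
1 → hit
5 → hit
2 → hit
9 → fault, evict 1, frames [5, 7, 2, 9]
3 → fault, evict 2, frames [5, 7, 9, 3]
9 → hit
7 → hit
Page faults: 6.

6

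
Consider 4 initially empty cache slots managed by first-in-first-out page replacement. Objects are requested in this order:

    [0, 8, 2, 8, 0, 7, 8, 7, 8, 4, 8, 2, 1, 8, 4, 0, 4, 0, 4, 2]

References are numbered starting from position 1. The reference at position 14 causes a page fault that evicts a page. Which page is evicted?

pos 1: 0 -> miss, frames {0}
pos 2: 8 -> miss, frames {0,8}
pos 3: 2 -> miss, frames {0,8,2}
pos 4: 8 -> hit
pos 5: 0 -> hit
pos 6: 7 -> miss, frames {0,8,2,7}
pos 7: 8 -> hit
pos 8: 7 -> hit
pos 9: 8 -> hit
pos 10: 4 -> miss, evict 0, frames {8,2,7,4}
pos 11: 8 -> hit
pos 12: 2 -> hit
pos 13: 1 -> miss, evict 8, frames {2,7,4,1}
pos 14: 8 -> miss, evict 2, frames {7,4,1,8}
At position 14, page 2 is evicted.

2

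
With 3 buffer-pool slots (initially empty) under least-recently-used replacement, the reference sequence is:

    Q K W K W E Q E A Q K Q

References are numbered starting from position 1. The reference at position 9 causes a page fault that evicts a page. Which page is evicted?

pos 1: Q: fault, frames [Q]
pos 2: K: fault, frames [Q, K]
pos 3: W: fault, frames [Q, K, W]
pos 4: K: hit
pos 5: W: hit
pos 6: E: fault, evict Q, frames [K, W, E]
pos 7: Q: fault, evict K, frames [W, E, Q]
pos 8: E: hit
pos 9: A: fault, evict W, frames [Q, E, A]
At position 9, page W is evicted.

W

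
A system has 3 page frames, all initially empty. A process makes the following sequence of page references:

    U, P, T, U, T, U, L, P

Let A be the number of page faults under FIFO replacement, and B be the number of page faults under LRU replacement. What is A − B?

-1

Under FIFO: F F F . . . F . → 4 faults.
Under LRU: F F F . . . F F → 5 faults.
A − B = 4 − 5 = -1.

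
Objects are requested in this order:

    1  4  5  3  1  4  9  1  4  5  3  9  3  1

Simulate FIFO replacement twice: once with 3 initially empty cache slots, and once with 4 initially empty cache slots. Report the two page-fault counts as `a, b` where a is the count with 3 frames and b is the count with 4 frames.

10, 11

3 frames: F F F F F F F . . F F . . F → 10 faults.
4 frames: F F F F . . F F F F F F . F → 11 faults.
11 > 10: adding a frame increased faults — Belady's anomaly.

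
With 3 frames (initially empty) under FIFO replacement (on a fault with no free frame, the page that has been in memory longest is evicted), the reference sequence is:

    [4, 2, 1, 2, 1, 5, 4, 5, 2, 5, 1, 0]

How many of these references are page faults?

8

4 -> miss, frames {4}
2 -> miss, frames {4,2}
1 -> miss, frames {4,2,1}
2 -> hit
1 -> hit
5 -> miss, evict 4, frames {2,1,5}
4 -> miss, evict 2, frames {1,5,4}
5 -> hit
2 -> miss, evict 1, frames {5,4,2}
5 -> hit
1 -> miss, evict 5, frames {4,2,1}
0 -> miss, evict 4, frames {2,1,0}
Page faults: 8.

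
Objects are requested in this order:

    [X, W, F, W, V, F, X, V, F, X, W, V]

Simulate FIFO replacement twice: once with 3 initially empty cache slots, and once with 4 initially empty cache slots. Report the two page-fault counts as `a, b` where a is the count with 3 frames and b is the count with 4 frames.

3 frames: F F F . F . F . . . F . → 6 faults.
4 frames: F F F . F . . . . . . . → 4 faults.
4 < 6: adding a frame reduced faults, as is typical.

6, 4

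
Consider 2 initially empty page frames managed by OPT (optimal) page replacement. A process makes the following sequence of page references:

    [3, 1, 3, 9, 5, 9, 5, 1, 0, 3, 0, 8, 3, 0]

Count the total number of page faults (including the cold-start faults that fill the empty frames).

3: miss, frames [3]
1: miss, frames [3, 1]
3: hit
9: miss, evict 3, frames [1, 9]
5: miss, evict 1, frames [9, 5]
9: hit
5: hit
1: miss, evict 5, frames [9, 1]
0: miss, evict 1, frames [9, 0]
3: miss, evict 9, frames [0, 3]
0: hit
8: miss, evict 0, frames [3, 8]
3: hit
0: miss, evict 8, frames [3, 0]
Page faults: 9.

9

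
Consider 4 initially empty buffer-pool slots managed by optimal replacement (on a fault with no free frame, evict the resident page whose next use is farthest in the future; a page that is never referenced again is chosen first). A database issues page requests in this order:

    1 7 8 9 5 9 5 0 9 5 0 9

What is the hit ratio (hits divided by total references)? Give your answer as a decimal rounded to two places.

1 -> miss, frames [1]
7 -> miss, frames [1, 7]
8 -> miss, frames [1, 7, 8]
9 -> miss, frames [1, 7, 8, 9]
5 -> miss, evict 8, frames [1, 7, 9, 5]
9 -> hit
5 -> hit
0 -> miss, evict 7, frames [1, 9, 5, 0]
9 -> hit
5 -> hit
0 -> hit
9 -> hit
Hits: 6 of 12 references → 6/12 = 0.5000.

0.50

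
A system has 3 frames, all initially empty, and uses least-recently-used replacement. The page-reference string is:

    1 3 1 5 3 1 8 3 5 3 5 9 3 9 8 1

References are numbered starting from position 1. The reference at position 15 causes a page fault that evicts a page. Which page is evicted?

pos 1: 1 -> fault, frames [1]
pos 2: 3 -> fault, frames [1, 3]
pos 3: 1 -> hit
pos 4: 5 -> fault, frames [3, 1, 5]
pos 5: 3 -> hit
pos 6: 1 -> hit
pos 7: 8 -> fault, evict 5, frames [3, 1, 8]
pos 8: 3 -> hit
pos 9: 5 -> fault, evict 1, frames [8, 3, 5]
pos 10: 3 -> hit
pos 11: 5 -> hit
pos 12: 9 -> fault, evict 8, frames [3, 5, 9]
pos 13: 3 -> hit
pos 14: 9 -> hit
pos 15: 8 -> fault, evict 5, frames [3, 9, 8]
At position 15, page 5 is evicted.

5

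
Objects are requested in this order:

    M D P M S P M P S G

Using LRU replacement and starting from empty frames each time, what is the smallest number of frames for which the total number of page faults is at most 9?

f=1: 10 faults
f=2: 9 faults
f=3: 5 faults
f=4: 5 faults
f=5: 5 faults
Smallest f with faults ≤ 9 is 2.

2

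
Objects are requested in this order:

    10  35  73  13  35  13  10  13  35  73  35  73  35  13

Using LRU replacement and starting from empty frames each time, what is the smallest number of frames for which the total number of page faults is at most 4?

4

f=1: 14 faults
f=2: 9 faults
f=3: 6 faults
f=4: 4 faults
Smallest f with faults ≤ 4 is 4.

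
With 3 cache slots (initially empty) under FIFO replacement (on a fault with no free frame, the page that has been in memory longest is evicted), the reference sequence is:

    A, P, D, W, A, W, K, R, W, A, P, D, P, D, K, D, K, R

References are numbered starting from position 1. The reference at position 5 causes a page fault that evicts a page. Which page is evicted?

pos 1: A -> fault, frames [A]
pos 2: P -> fault, frames [A, P]
pos 3: D -> fault, frames [A, P, D]
pos 4: W -> fault, evict A, frames [P, D, W]
pos 5: A -> fault, evict P, frames [D, W, A]
At position 5, page P is evicted.

P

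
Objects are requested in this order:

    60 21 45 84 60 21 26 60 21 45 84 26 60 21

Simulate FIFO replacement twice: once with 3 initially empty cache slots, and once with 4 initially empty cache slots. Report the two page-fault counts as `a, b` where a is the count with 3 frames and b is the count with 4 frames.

11, 12

3 frames: F F F F F F F . . F F . F F → 11 faults.
4 frames: F F F F . . F F F F F F F F → 12 faults.
12 > 11: adding a frame increased faults — Belady's anomaly.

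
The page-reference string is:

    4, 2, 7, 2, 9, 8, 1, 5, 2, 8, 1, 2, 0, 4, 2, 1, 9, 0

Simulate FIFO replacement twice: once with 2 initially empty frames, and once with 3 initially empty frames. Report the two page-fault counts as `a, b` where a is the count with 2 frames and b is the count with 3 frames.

2 frames: F F F . F F F F F F F F F F F F F F → 17 faults.
3 frames: F F F . F F F F F F F . F F F F F F → 16 faults.
16 < 17: adding a frame reduced faults, as is typical.

17, 16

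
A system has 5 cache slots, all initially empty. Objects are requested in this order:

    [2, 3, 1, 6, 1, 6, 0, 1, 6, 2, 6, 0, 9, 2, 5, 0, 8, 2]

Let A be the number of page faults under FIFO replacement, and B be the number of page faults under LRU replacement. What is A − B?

Under FIFO: F F F F . . F . . . . . F F F . F . → 9 faults.
Under LRU: F F F F . . F . . . . . F . F . F . → 8 faults.
A − B = 9 − 8 = 1.

1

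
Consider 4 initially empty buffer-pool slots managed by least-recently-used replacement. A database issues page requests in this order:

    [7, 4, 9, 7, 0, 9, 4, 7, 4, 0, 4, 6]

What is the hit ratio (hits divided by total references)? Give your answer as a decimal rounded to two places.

0.58

7 -> fault, frames {7}
4 -> fault, frames {7,4}
9 -> fault, frames {7,4,9}
7 -> hit
0 -> fault, frames {4,9,7,0}
9 -> hit
4 -> hit
7 -> hit
4 -> hit
0 -> hit
4 -> hit
6 -> fault, evict 9, frames {7,0,4,6}
Hits: 7 of 12 references → 7/12 = 0.5833.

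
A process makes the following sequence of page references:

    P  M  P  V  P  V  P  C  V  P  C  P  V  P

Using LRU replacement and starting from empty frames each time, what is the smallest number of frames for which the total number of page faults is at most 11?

2

f=1: 14 faults
f=2: 8 faults
f=3: 4 faults
f=4: 4 faults
Smallest f with faults ≤ 11 is 2.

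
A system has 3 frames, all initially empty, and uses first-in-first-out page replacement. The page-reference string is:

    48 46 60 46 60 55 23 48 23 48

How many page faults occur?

48: miss, frames [48]
46: miss, frames [48, 46]
60: miss, frames [48, 46, 60]
46: hit
60: hit
55: miss, evict 48, frames [46, 60, 55]
23: miss, evict 46, frames [60, 55, 23]
48: miss, evict 60, frames [55, 23, 48]
23: hit
48: hit
Page faults: 6.

6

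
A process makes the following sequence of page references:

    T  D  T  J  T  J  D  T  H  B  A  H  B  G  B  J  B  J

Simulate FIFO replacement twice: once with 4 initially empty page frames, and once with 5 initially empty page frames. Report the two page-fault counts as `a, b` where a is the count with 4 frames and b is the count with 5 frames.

4 frames: F F . F . . . . F F F . . F . F . . → 8 faults.
5 frames: F F . F . . . . F F F . . F . . . . → 7 faults.
7 < 8: adding a frame reduced faults, as is typical.

8, 7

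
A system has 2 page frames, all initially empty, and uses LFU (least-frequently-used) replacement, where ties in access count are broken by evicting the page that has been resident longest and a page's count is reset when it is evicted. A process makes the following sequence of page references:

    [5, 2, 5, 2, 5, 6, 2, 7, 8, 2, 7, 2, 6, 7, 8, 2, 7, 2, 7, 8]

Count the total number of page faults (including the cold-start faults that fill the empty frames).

5 → miss, frames (5)
2 → miss, frames (5 2)
5 → hit
2 → hit
5 → hit
6 → miss, evict 2, frames (5 6)
2 → miss, evict 6, frames (5 2)
7 → miss, evict 2, frames (5 7)
8 → miss, evict 7, frames (5 8)
2 → miss, evict 8, frames (5 2)
7 → miss, evict 2, frames (5 7)
2 → miss, evict 7, frames (5 2)
6 → miss, evict 2, frames (5 6)
7 → miss, evict 6, frames (5 7)
8 → miss, evict 7, frames (5 8)
2 → miss, evict 8, frames (5 2)
7 → miss, evict 2, frames (5 7)
2 → miss, evict 7, frames (5 2)
7 → miss, evict 2, frames (5 7)
8 → miss, evict 7, frames (5 8)
Page faults: 17.

17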